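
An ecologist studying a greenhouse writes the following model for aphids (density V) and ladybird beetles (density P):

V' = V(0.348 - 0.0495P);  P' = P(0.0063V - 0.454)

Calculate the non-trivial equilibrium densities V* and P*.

Set dP/dt = 0 with P > 0: 0.0063V - 0.454 = 0, so V* = 0.454/0.0063 = 72.1.
Set dV/dt = 0 with V > 0: 0.348 - 0.0495P = 0, so P* = 0.348/0.0495 = 7.03.

V* ≈ 72.1, P* ≈ 7.03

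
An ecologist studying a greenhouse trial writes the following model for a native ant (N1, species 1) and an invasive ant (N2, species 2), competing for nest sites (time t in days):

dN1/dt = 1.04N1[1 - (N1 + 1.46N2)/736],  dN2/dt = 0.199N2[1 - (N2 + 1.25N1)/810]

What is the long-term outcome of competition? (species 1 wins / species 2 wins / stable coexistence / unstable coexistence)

unstable coexistence (outcome depends on initial conditions)

Compare the nullcline intercepts: K1/α12 = 736/1.46 = 504 < K2 = 810; K2/α21 = 810/1.25 = 648 < K1 = 736.
Since both are reversed, neither can invade when rare; the interior point is a saddle.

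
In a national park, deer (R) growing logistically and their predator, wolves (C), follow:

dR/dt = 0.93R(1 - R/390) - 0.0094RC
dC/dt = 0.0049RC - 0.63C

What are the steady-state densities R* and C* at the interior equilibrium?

R* ≈ 129, C* ≈ 66.3

From dC/dt = 0 with C > 0: 0.0049R* = 0.63, so R* = 129.
Substitute into dR/dt = 0: 0.93(1 - 129/390) = 0.0094C*.
The bracket is 0.67, giving C* = 0.623/0.0094 = 66.3.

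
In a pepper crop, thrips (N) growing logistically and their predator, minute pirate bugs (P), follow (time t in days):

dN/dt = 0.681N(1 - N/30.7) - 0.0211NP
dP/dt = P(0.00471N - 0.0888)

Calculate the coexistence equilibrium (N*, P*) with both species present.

N* ≈ 18.9, P* ≈ 12.5

From dP/dt = 0 with P > 0: 0.00471N* = 0.0888, so N* = 18.9.
Substitute into dN/dt = 0: 0.681(1 - 18.9/30.7) = 0.0211P*.
The bracket is 0.386, giving P* = 0.263/0.0211 = 12.5.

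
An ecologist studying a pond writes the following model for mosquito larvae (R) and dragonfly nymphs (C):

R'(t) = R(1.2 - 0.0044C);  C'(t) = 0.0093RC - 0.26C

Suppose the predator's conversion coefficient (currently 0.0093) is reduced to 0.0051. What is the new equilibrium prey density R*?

At the interior fixed point, setting dC/dt = 0 with C > 0 fixes R* = (predator death rate)/(RC coefficient) — independent of the other coefficients.
With the change, R* = 0.26/0.0051 = 51; it rises from 28.

R* ≈ 51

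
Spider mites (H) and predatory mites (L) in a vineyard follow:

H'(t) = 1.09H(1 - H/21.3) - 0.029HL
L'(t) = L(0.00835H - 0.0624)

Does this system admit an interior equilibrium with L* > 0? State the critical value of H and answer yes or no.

The predator equation gives dL/dt > 0 only when H > 0.0624/0.00835 = 7.47.
Without the predator, H → K = 21.3. Since 21.3 > 7.47, the predator can invade and persist.

Threshold H = 7.47; K > 7.47, so yes, the predator persists.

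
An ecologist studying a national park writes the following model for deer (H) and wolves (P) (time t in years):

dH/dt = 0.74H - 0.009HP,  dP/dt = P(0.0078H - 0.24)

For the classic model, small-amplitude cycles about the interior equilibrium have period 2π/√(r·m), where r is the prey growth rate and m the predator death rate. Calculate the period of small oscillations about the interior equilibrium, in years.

Here r = 0.74 and m = 0.24, so r·m = 0.178.
ω = √0.178 = 0.421 per year, hence T = 2π/ω ≈ 14.9 years.

T ≈ 14.9 years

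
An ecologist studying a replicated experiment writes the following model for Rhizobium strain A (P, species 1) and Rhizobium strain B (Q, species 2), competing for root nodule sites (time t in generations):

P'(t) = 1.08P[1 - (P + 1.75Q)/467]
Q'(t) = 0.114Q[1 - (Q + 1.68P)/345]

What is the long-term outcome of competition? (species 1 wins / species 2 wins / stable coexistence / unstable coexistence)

Compare the nullcline intercepts: K1/α12 = 467/1.75 = 267 < K2 = 345; K2/α21 = 345/1.68 = 205 < K1 = 467.
Since both are reversed, neither can invade when rare; the interior point is a saddle.

unstable coexistence (outcome depends on initial conditions)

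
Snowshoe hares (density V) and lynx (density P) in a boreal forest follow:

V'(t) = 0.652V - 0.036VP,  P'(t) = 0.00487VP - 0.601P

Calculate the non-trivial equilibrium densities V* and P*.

V* ≈ 123, P* ≈ 18.1

Set dP/dt = 0 with P > 0: 0.00487V - 0.601 = 0, so V* = 0.601/0.00487 = 123.
Set dV/dt = 0 with V > 0: 0.652 - 0.036P = 0, so P* = 0.652/0.036 = 18.1.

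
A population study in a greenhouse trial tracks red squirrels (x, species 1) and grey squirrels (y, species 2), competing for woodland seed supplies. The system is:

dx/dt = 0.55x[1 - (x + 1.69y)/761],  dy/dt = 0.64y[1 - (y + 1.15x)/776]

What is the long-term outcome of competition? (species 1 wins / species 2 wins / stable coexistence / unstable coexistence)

Compare the nullcline intercepts: K1/α12 = 761/1.69 = 450 < K2 = 776; K2/α21 = 776/1.15 = 675 < K1 = 761.
Since both are reversed, neither can invade when rare; the interior point is a saddle.

unstable coexistence (outcome depends on initial conditions)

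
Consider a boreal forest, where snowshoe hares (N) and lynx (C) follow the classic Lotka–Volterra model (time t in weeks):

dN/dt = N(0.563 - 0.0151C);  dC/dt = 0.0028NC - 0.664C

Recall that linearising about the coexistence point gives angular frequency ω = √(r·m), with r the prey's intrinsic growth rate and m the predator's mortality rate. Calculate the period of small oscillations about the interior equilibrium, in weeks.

Here r = 0.563 and m = 0.664, so r·m = 0.374.
ω = √0.374 = 0.611 per week, hence T = 2π/ω ≈ 10.3 weeks.

T ≈ 10.3 weeks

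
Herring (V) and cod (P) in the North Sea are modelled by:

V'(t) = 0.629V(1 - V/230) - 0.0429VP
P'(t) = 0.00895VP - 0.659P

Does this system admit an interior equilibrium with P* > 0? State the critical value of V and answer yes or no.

The predator equation gives dP/dt > 0 only when V > 0.659/0.00895 = 73.6.
Without the predator, V → K = 230. Since 230 > 73.6, the predator can invade and persist.

Threshold V = 73.6; K > 73.6, so yes, the predator persists.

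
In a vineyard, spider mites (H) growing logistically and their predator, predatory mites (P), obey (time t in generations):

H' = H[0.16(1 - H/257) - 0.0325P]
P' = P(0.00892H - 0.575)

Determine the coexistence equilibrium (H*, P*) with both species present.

H* ≈ 64.5, P* ≈ 3.69

From dP/dt = 0 with P > 0: 0.00892H* = 0.575, so H* = 64.5.
Substitute into dH/dt = 0: 0.16(1 - 64.5/257) = 0.0325P*.
The bracket is 0.749, giving P* = 0.12/0.0325 = 3.69.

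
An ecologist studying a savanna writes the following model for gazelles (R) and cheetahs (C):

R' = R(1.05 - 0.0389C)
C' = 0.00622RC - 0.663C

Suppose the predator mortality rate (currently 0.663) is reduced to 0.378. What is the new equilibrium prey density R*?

At the interior fixed point, setting dC/dt = 0 with C > 0 fixes R* = (predator death rate)/(RC coefficient) — independent of the other coefficients.
With the change, R* = 0.378/0.00622 = 60.8; it falls from 107.

R* ≈ 60.8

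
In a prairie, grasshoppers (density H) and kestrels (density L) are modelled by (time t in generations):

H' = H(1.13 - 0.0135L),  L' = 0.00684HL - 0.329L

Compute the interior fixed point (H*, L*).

Set dL/dt = 0 with L > 0: 0.00684H - 0.329 = 0, so H* = 0.329/0.00684 = 48.1.
Set dH/dt = 0 with H > 0: 1.13 - 0.0135L = 0, so L* = 1.13/0.0135 = 83.7.

H* ≈ 48.1, L* ≈ 83.7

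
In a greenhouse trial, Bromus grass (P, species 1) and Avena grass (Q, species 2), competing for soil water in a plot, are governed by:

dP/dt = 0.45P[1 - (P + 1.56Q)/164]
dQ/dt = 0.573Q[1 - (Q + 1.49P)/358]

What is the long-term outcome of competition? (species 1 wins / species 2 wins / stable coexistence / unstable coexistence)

Compare the nullcline intercepts: K1/α12 = 164/1.56 = 105 < K2 = 358; K2/α21 = 358/1.49 = 240 > K1 = 164.
Since the inequalities point opposite ways, species 2 can invade but species 1 cannot.

species 2 excludes species 1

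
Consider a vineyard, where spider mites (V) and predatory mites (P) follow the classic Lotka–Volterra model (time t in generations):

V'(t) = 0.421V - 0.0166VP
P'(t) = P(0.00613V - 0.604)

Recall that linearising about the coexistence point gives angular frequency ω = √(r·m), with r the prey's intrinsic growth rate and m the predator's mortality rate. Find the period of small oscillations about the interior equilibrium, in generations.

Here r = 0.421 and m = 0.604, so r·m = 0.254.
ω = √0.254 = 0.504 per generation, hence T = 2π/ω ≈ 12.5 generations.

T ≈ 12.5 generations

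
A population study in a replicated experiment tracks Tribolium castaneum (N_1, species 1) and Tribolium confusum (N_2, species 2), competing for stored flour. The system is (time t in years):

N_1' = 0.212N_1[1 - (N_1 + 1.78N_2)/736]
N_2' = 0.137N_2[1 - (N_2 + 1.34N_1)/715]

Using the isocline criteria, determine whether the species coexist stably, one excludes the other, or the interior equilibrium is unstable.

unstable coexistence (outcome depends on initial conditions)

Compare the nullcline intercepts: K1/α12 = 736/1.78 = 413 < K2 = 715; K2/α21 = 715/1.34 = 534 < K1 = 736.
Since both are reversed, neither can invade when rare; the interior point is a saddle.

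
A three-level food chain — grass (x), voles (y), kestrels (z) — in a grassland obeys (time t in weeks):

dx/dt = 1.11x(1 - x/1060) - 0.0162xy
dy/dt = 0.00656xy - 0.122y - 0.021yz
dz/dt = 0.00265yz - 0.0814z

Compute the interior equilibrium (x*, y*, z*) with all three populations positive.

From dz/dt = 0: 0.00265y* = 0.0814, so y* = 30.7.
From dx/dt = 0: 1.11(1 - x*/1060) = 0.0162·30.7, giving x* = 1060·(1 - 0.448) = 585.
From dy/dt = 0: 0.00656·585 - 0.122 = 0.021z*, so z* = 3.71/0.021 = 177.

x* ≈ 585, y* ≈ 30.7, z* ≈ 177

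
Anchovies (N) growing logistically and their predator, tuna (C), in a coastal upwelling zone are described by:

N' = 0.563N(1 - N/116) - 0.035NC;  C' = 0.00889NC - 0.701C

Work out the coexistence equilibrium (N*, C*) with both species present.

From dC/dt = 0 with C > 0: 0.00889N* = 0.701, so N* = 78.9.
Substitute into dN/dt = 0: 0.563(1 - 78.9/116) = 0.035C*.
The bracket is 0.32, giving C* = 0.18/0.035 = 5.15.

N* ≈ 78.9, C* ≈ 5.15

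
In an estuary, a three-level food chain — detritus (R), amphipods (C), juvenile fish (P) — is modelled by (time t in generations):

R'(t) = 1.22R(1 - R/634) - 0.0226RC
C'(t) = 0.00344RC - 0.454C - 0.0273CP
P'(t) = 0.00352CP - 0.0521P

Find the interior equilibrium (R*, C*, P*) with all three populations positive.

From dP/dt = 0: 0.00352C* = 0.0521, so C* = 14.8.
From dR/dt = 0: 1.22(1 - R*/634) = 0.0226·14.8, giving R* = 634·(1 - 0.274) = 460.
From dC/dt = 0: 0.00344·460 - 0.454 = 0.0273P*, so P* = 1.13/0.0273 = 41.4.

R* ≈ 460, C* ≈ 14.8, P* ≈ 41.4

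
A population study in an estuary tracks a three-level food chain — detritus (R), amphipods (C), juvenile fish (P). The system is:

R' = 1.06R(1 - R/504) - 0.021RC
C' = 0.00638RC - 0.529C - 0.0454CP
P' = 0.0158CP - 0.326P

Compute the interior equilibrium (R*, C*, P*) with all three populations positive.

R* ≈ 298, C* ≈ 20.6, P* ≈ 30.2

From dP/dt = 0: 0.0158C* = 0.326, so C* = 20.6.
From dR/dt = 0: 1.06(1 - R*/504) = 0.021·20.6, giving R* = 504·(1 - 0.409) = 298.
From dC/dt = 0: 0.00638·298 - 0.529 = 0.0454P*, so P* = 1.37/0.0454 = 30.2.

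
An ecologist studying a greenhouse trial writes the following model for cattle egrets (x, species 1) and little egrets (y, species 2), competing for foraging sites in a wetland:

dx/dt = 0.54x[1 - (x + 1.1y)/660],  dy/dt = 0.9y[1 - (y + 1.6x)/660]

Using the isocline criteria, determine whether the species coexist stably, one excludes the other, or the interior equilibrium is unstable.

Compare the nullcline intercepts: K1/α12 = 660/1.1 = 600 < K2 = 660; K2/α21 = 660/1.6 = 412 < K1 = 660.
Since both are reversed, neither can invade when rare; the interior point is a saddle.

unstable coexistence (outcome depends on initial conditions)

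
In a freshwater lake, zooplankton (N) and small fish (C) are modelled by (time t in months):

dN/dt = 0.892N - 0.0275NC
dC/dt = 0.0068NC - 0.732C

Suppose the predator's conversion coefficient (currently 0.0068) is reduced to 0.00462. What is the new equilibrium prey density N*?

At the interior fixed point, setting dC/dt = 0 with C > 0 fixes N* = (predator death rate)/(NC coefficient) — independent of the other coefficients.
With the change, N* = 0.732/0.00462 = 158; it rises from 108.

N* ≈ 158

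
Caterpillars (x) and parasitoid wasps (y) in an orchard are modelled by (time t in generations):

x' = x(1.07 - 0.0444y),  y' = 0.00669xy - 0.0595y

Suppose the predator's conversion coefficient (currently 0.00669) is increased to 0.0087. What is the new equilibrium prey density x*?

x* ≈ 6.84

At the interior fixed point, setting dy/dt = 0 with y > 0 fixes x* = (predator death rate)/(xy coefficient) — independent of the other coefficients.
With the change, x* = 0.0595/0.0087 = 6.84; it falls from 8.89.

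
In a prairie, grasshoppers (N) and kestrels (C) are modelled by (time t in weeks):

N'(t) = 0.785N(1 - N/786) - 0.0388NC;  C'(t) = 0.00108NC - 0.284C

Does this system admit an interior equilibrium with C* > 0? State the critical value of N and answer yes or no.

Threshold N = 263; K > 263, so yes, the predator persists.

The predator equation gives dC/dt > 0 only when N > 0.284/0.00108 = 263.
Without the predator, N → K = 786. Since 786 > 263, the predator can invade and persist.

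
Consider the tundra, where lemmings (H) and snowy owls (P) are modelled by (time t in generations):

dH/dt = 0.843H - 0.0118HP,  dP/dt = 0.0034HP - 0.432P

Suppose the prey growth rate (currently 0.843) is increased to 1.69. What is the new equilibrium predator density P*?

P* ≈ 143

At the interior fixed point, setting dH/dt = 0 with H > 0 fixes P* = (prey growth rate)/(HP coefficient) — independent of the other coefficients.
With the change, P* = 1.69/0.0118 = 143; it rises from 71.4.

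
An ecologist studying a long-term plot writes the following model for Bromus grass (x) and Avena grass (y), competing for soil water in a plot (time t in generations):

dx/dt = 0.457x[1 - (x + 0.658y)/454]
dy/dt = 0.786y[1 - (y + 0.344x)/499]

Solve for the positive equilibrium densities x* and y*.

Setting both brackets to zero gives the nullclines x + 0.658y = 454 and 0.344x + y = 499.
Substituting y = 499 - 0.344x into the first: x(1 - 0.658·0.344) = 454 - 0.658·499.
So x* = 126/0.774 = 162, and then y* = 499 - 0.344·162 = 443.

x* ≈ 162, y* ≈ 443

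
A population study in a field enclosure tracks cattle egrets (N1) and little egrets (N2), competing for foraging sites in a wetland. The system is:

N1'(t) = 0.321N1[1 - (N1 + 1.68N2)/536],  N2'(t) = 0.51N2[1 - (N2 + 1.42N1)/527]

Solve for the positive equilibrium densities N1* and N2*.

N1* ≈ 252, N2* ≈ 169

Setting both brackets to zero gives the nullclines N1 + 1.68N2 = 536 and 1.42N1 + N2 = 527.
Substituting N2 = 527 - 1.42N1 into the first: N1(1 - 1.68·1.42) = 536 - 1.68·527.
So N1* = -349/-1.39 = 252, and then N2* = 527 - 1.42·252 = 169.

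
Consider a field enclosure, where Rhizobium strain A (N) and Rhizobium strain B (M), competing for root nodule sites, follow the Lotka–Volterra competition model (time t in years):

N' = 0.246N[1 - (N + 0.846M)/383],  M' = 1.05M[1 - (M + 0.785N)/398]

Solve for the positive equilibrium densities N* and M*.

N* ≈ 138, M* ≈ 290

Setting both brackets to zero gives the nullclines N + 0.846M = 383 and 0.785N + M = 398.
Substituting M = 398 - 0.785N into the first: N(1 - 0.846·0.785) = 383 - 0.846·398.
So N* = 46.3/0.336 = 138, and then M* = 398 - 0.785·138 = 290.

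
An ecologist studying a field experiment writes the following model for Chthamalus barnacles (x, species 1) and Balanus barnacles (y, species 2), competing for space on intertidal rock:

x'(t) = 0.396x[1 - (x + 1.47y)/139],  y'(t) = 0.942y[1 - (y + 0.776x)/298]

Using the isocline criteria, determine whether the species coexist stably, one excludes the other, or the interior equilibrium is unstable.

Compare the nullcline intercepts: K1/α12 = 139/1.47 = 94.6 < K2 = 298; K2/α21 = 298/0.776 = 384 > K1 = 139.
Since the inequalities point opposite ways, species 2 can invade but species 1 cannot.

species 2 excludes species 1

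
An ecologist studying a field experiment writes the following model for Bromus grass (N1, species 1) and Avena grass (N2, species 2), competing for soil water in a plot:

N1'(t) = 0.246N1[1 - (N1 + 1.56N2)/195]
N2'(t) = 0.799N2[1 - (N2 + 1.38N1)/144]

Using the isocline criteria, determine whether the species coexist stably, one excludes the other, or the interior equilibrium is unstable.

Compare the nullcline intercepts: K1/α12 = 195/1.56 = 125 < K2 = 144; K2/α21 = 144/1.38 = 104 < K1 = 195.
Since both are reversed, neither can invade when rare; the interior point is a saddle.

unstable coexistence (outcome depends on initial conditions)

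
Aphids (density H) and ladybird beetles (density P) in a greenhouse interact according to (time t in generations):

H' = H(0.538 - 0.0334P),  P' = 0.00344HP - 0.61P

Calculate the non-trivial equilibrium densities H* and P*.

Set dP/dt = 0 with P > 0: 0.00344H - 0.61 = 0, so H* = 0.61/0.00344 = 177.
Set dH/dt = 0 with H > 0: 0.538 - 0.0334P = 0, so P* = 0.538/0.0334 = 16.1.

H* ≈ 177, P* ≈ 16.1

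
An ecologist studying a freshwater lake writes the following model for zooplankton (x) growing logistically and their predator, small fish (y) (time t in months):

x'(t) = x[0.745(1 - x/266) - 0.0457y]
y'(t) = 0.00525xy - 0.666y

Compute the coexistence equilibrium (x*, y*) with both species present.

From dy/dt = 0 with y > 0: 0.00525x* = 0.666, so x* = 127.
Substitute into dx/dt = 0: 0.745(1 - 127/266) = 0.0457y*.
The bracket is 0.523, giving y* = 0.39/0.0457 = 8.53.

x* ≈ 127, y* ≈ 8.53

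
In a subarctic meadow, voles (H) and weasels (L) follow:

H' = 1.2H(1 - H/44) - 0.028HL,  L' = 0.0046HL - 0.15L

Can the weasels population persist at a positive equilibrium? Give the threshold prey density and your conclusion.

Threshold H = 32.6; K > 32.6, so yes, the predator persists.

The predator equation gives dL/dt > 0 only when H > 0.15/0.0046 = 32.6.
Without the predator, H → K = 44. Since 44 > 32.6, the predator can invade and persist.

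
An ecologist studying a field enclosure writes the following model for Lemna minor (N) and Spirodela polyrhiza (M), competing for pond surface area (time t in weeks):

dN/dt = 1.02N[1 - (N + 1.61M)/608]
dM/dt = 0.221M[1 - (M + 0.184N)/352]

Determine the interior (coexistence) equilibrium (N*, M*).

N* ≈ 58.7, M* ≈ 341

Setting both brackets to zero gives the nullclines N + 1.61M = 608 and 0.184N + M = 352.
Substituting M = 352 - 0.184N into the first: N(1 - 1.61·0.184) = 608 - 1.61·352.
So N* = 41.3/0.704 = 58.7, and then M* = 352 - 0.184·58.7 = 341.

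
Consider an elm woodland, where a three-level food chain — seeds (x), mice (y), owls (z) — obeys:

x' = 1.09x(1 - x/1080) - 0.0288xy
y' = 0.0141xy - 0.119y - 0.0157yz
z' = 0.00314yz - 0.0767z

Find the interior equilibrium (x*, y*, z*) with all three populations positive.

x* ≈ 383, y* ≈ 24.4, z* ≈ 336

From dz/dt = 0: 0.00314y* = 0.0767, so y* = 24.4.
From dx/dt = 0: 1.09(1 - x*/1080) = 0.0288·24.4, giving x* = 1080·(1 - 0.645) = 383.
From dy/dt = 0: 0.0141·383 - 0.119 = 0.0157z*, so z* = 5.28/0.0157 = 336.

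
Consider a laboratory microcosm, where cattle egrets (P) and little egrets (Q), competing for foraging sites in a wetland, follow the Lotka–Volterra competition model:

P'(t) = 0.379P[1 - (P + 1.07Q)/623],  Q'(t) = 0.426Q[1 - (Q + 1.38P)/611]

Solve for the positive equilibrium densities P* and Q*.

P* ≈ 64.6, Q* ≈ 522

Setting both brackets to zero gives the nullclines P + 1.07Q = 623 and 1.38P + Q = 611.
Substituting Q = 611 - 1.38P into the first: P(1 - 1.07·1.38) = 623 - 1.07·611.
So P* = -30.8/-0.477 = 64.6, and then Q* = 611 - 1.38·64.6 = 522.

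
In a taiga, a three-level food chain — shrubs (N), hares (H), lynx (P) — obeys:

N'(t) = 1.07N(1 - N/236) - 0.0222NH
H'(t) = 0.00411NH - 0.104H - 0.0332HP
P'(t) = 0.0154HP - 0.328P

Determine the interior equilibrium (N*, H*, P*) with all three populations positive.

From dP/dt = 0: 0.0154H* = 0.328, so H* = 21.3.
From dN/dt = 0: 1.07(1 - N*/236) = 0.0222·21.3, giving N* = 236·(1 - 0.442) = 132.
From dH/dt = 0: 0.00411·132 - 0.104 = 0.0332P*, so P* = 0.437/0.0332 = 13.2.

N* ≈ 132, H* ≈ 21.3, P* ≈ 13.2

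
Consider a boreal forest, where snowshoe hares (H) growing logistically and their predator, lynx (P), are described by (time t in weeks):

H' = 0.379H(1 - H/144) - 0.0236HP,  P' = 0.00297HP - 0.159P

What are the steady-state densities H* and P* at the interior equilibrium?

From dP/dt = 0 with P > 0: 0.00297H* = 0.159, so H* = 53.5.
Substitute into dH/dt = 0: 0.379(1 - 53.5/144) = 0.0236P*.
The bracket is 0.628, giving P* = 0.238/0.0236 = 10.1.

H* ≈ 53.5, P* ≈ 10.1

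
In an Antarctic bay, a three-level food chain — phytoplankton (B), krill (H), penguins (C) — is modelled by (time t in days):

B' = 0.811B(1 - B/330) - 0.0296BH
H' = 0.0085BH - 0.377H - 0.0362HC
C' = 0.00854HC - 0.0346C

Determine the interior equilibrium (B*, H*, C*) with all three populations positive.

B* ≈ 281, H* ≈ 4.05, C* ≈ 55.6

From dC/dt = 0: 0.00854H* = 0.0346, so H* = 4.05.
From dB/dt = 0: 0.811(1 - B*/330) = 0.0296·4.05, giving B* = 330·(1 - 0.148) = 281.
From dH/dt = 0: 0.0085·281 - 0.377 = 0.0362C*, so C* = 2.01/0.0362 = 55.6.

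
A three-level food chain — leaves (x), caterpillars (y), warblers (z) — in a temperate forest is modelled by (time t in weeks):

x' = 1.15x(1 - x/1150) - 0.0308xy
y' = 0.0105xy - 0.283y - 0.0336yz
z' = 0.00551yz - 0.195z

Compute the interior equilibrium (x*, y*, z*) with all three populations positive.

x* ≈ 60, y* ≈ 35.4, z* ≈ 10.3

From dz/dt = 0: 0.00551y* = 0.195, so y* = 35.4.
From dx/dt = 0: 1.15(1 - x*/1150) = 0.0308·35.4, giving x* = 1150·(1 - 0.948) = 60.
From dy/dt = 0: 0.0105·60 - 0.283 = 0.0336z*, so z* = 0.347/0.0336 = 10.3.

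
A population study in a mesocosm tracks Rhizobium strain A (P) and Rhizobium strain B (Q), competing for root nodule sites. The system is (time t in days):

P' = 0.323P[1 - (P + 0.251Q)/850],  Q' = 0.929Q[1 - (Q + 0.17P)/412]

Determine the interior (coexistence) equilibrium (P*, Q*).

P* ≈ 780, Q* ≈ 279

Setting both brackets to zero gives the nullclines P + 0.251Q = 850 and 0.17P + Q = 412.
Substituting Q = 412 - 0.17P into the first: P(1 - 0.251·0.17) = 850 - 0.251·412.
So P* = 747/0.957 = 780, and then Q* = 412 - 0.17·780 = 279.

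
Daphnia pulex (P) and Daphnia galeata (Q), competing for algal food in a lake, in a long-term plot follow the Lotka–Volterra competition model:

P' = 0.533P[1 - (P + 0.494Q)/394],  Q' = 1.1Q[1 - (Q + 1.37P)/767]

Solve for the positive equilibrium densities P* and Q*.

Setting both brackets to zero gives the nullclines P + 0.494Q = 394 and 1.37P + Q = 767.
Substituting Q = 767 - 1.37P into the first: P(1 - 0.494·1.37) = 394 - 0.494·767.
So P* = 15.1/0.323 = 46.7, and then Q* = 767 - 1.37·46.7 = 703.

P* ≈ 46.7, Q* ≈ 703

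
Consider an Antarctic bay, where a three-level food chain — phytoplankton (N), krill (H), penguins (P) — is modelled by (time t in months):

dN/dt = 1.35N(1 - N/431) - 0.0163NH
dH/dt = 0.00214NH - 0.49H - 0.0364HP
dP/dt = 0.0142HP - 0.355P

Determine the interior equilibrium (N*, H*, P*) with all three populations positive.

From dP/dt = 0: 0.0142H* = 0.355, so H* = 25.
From dN/dt = 0: 1.35(1 - N*/431) = 0.0163·25, giving N* = 431·(1 - 0.302) = 301.
From dH/dt = 0: 0.00214·301 - 0.49 = 0.0364P*, so P* = 0.154/0.0364 = 4.23.

N* ≈ 301, H* ≈ 25, P* ≈ 4.23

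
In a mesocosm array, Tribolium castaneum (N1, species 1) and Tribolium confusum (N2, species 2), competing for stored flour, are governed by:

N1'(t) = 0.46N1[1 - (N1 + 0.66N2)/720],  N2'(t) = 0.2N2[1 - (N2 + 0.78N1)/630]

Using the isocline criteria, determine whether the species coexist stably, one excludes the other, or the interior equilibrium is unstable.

Compare the nullcline intercepts: K1/α12 = 720/0.66 = 1090 > K2 = 630; K2/α21 = 630/0.78 = 808 > K1 = 720.
Since both inequalities hold, each species can invade when rare, so the interior equilibrium is stable.

stable coexistence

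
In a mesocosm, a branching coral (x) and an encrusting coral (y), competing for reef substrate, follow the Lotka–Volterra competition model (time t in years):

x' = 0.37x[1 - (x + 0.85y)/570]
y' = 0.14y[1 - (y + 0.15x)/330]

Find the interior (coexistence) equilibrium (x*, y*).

Setting both brackets to zero gives the nullclines x + 0.85y = 570 and 0.15x + y = 330.
Substituting y = 330 - 0.15x into the first: x(1 - 0.85·0.15) = 570 - 0.85·330.
So x* = 290/0.873 = 332, and then y* = 330 - 0.15·332 = 280.

x* ≈ 332, y* ≈ 280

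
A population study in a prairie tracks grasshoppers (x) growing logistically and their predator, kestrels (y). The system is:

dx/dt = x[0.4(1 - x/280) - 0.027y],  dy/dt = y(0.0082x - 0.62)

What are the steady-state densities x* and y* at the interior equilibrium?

x* ≈ 75.6, y* ≈ 10.8

From dy/dt = 0 with y > 0: 0.0082x* = 0.62, so x* = 75.6.
Substitute into dx/dt = 0: 0.4(1 - 75.6/280) = 0.027y*.
The bracket is 0.73, giving y* = 0.292/0.027 = 10.8.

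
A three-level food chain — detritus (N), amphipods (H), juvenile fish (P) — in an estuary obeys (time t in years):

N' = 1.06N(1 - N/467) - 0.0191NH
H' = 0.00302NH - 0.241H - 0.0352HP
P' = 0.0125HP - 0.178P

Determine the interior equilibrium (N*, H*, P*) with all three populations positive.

From dP/dt = 0: 0.0125H* = 0.178, so H* = 14.2.
From dN/dt = 0: 1.06(1 - N*/467) = 0.0191·14.2, giving N* = 467·(1 - 0.257) = 347.
From dH/dt = 0: 0.00302·347 - 0.241 = 0.0352P*, so P* = 0.807/0.0352 = 22.9.

N* ≈ 347, H* ≈ 14.2, P* ≈ 22.9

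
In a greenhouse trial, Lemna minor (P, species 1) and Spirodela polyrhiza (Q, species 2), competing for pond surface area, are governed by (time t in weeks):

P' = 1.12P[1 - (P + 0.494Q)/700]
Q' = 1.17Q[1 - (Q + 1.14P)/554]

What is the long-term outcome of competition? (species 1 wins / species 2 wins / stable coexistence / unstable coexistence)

Compare the nullcline intercepts: K1/α12 = 700/0.494 = 1420 > K2 = 554; K2/α21 = 554/1.14 = 486 < K1 = 700.
Since the inequalities point opposite ways, species 1 can invade but species 2 cannot.

species 1 excludes species 2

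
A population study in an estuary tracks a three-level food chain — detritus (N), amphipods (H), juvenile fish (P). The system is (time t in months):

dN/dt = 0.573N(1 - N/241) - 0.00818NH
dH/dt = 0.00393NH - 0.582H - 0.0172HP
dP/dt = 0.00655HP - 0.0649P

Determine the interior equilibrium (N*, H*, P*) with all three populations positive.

N* ≈ 207, H* ≈ 9.91, P* ≈ 13.4

From dP/dt = 0: 0.00655H* = 0.0649, so H* = 9.91.
From dN/dt = 0: 0.573(1 - N*/241) = 0.00818·9.91, giving N* = 241·(1 - 0.141) = 207.
From dH/dt = 0: 0.00393·207 - 0.582 = 0.0172P*, so P* = 0.231/0.0172 = 13.4.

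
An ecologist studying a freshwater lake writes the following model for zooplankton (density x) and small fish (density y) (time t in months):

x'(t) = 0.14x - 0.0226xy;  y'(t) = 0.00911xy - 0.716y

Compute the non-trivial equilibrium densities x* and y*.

x* ≈ 78.6, y* ≈ 6.19

Set dy/dt = 0 with y > 0: 0.00911x - 0.716 = 0, so x* = 0.716/0.00911 = 78.6.
Set dx/dt = 0 with x > 0: 0.14 - 0.0226y = 0, so y* = 0.14/0.0226 = 6.19.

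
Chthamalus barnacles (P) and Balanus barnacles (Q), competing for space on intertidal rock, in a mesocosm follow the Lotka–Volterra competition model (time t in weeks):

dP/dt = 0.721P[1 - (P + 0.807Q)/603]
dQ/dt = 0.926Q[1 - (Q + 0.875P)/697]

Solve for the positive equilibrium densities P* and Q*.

P* ≈ 138, Q* ≈ 576

Setting both brackets to zero gives the nullclines P + 0.807Q = 603 and 0.875P + Q = 697.
Substituting Q = 697 - 0.875P into the first: P(1 - 0.807·0.875) = 603 - 0.807·697.
So P* = 40.5/0.294 = 138, and then Q* = 697 - 0.875·138 = 576.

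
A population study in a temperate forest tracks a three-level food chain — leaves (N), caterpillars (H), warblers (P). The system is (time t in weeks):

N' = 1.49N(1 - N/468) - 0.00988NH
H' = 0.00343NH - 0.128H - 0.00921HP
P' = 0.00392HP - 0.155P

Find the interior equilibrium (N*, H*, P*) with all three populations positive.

N* ≈ 345, H* ≈ 39.5, P* ≈ 115

From dP/dt = 0: 0.00392H* = 0.155, so H* = 39.5.
From dN/dt = 0: 1.49(1 - N*/468) = 0.00988·39.5, giving N* = 468·(1 - 0.262) = 345.
From dH/dt = 0: 0.00343·345 - 0.128 = 0.00921P*, so P* = 1.06/0.00921 = 115.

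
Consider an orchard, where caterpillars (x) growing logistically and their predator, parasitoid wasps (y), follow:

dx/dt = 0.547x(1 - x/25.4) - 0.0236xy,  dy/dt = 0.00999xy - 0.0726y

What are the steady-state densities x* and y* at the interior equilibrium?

From dy/dt = 0 with y > 0: 0.00999x* = 0.0726, so x* = 7.27.
Substitute into dx/dt = 0: 0.547(1 - 7.27/25.4) = 0.0236y*.
The bracket is 0.714, giving y* = 0.39/0.0236 = 16.5.

x* ≈ 7.27, y* ≈ 16.5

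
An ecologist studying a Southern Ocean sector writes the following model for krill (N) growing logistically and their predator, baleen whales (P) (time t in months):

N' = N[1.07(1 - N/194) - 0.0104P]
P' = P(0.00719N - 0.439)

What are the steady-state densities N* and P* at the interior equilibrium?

N* ≈ 61.1, P* ≈ 70.5

From dP/dt = 0 with P > 0: 0.00719N* = 0.439, so N* = 61.1.
Substitute into dN/dt = 0: 1.07(1 - 61.1/194) = 0.0104P*.
The bracket is 0.685, giving P* = 0.733/0.0104 = 70.5.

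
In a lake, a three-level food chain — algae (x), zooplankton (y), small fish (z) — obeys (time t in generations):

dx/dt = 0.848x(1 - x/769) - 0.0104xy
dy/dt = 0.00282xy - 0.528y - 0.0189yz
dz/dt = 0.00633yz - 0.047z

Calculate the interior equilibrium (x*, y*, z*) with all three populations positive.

x* ≈ 699, y* ≈ 7.42, z* ≈ 76.4

From dz/dt = 0: 0.00633y* = 0.047, so y* = 7.42.
From dx/dt = 0: 0.848(1 - x*/769) = 0.0104·7.42, giving x* = 769·(1 - 0.0911) = 699.
From dy/dt = 0: 0.00282·699 - 0.528 = 0.0189z*, so z* = 1.44/0.0189 = 76.4.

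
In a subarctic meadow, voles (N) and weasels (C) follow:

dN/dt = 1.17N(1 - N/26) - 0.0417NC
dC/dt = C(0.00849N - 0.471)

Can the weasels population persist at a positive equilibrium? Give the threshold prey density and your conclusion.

Threshold N = 55.5; K < 55.5, so no, the predator goes extinct.

The predator equation gives dC/dt > 0 only when N > 0.471/0.00849 = 55.5.
Without the predator, N → K = 26. Since 26 < 55.5, the predator cannot invade.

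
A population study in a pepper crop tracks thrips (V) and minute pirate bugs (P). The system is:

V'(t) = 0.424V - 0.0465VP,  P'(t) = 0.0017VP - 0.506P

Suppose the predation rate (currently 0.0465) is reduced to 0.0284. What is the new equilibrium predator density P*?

P* ≈ 14.9

At the interior fixed point, setting dV/dt = 0 with V > 0 fixes P* = (prey growth rate)/(VP coefficient) — independent of the other coefficients.
With the change, P* = 0.424/0.0284 = 14.9; it rises from 9.12.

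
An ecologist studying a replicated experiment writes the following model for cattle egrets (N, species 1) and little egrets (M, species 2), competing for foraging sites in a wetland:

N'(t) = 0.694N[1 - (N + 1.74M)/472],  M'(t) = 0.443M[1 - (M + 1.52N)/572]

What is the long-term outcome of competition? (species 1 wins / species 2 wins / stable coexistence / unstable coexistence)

Compare the nullcline intercepts: K1/α12 = 472/1.74 = 271 < K2 = 572; K2/α21 = 572/1.52 = 376 < K1 = 472.
Since both are reversed, neither can invade when rare; the interior point is a saddle.

unstable coexistence (outcome depends on initial conditions)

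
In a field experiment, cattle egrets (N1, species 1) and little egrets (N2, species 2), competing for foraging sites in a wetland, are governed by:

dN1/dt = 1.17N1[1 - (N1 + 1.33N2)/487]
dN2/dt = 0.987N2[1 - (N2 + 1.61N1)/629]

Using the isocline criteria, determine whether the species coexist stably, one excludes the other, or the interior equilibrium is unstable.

unstable coexistence (outcome depends on initial conditions)

Compare the nullcline intercepts: K1/α12 = 487/1.33 = 366 < K2 = 629; K2/α21 = 629/1.61 = 391 < K1 = 487.
Since both are reversed, neither can invade when rare; the interior point is a saddle.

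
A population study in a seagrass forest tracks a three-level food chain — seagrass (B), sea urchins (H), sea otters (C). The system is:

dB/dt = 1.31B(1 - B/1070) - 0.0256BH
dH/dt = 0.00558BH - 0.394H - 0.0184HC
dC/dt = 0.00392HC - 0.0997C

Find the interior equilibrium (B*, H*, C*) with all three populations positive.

B* ≈ 538, H* ≈ 25.4, C* ≈ 142

From dC/dt = 0: 0.00392H* = 0.0997, so H* = 25.4.
From dB/dt = 0: 1.31(1 - B*/1070) = 0.0256·25.4, giving B* = 1070·(1 - 0.497) = 538.
From dH/dt = 0: 0.00558·538 - 0.394 = 0.0184C*, so C* = 2.61/0.0184 = 142.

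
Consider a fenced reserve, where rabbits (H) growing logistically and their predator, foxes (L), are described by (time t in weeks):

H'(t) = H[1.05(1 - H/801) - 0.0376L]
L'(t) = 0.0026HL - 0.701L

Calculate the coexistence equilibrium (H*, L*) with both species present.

From dL/dt = 0 with L > 0: 0.0026H* = 0.701, so H* = 270.
Substitute into dH/dt = 0: 1.05(1 - 270/801) = 0.0376L*.
The bracket is 0.663, giving L* = 0.697/0.0376 = 18.5.

H* ≈ 270, L* ≈ 18.5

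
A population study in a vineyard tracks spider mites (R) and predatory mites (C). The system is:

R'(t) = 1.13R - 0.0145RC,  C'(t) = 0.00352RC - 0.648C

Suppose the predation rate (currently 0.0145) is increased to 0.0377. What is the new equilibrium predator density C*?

C* ≈ 30

At the interior fixed point, setting dR/dt = 0 with R > 0 fixes C* = (prey growth rate)/(RC coefficient) — independent of the other coefficients.
With the change, C* = 1.13/0.0377 = 30; it falls from 77.9.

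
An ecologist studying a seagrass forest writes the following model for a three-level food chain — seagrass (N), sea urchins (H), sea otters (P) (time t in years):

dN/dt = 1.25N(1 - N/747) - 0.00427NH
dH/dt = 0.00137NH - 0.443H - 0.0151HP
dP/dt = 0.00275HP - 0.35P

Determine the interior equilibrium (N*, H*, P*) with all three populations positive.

From dP/dt = 0: 0.00275H* = 0.35, so H* = 127.
From dN/dt = 0: 1.25(1 - N*/747) = 0.00427·127, giving N* = 747·(1 - 0.435) = 422.
From dH/dt = 0: 0.00137·422 - 0.443 = 0.0151P*, so P* = 0.135/0.0151 = 8.97.

N* ≈ 422, H* ≈ 127, P* ≈ 8.97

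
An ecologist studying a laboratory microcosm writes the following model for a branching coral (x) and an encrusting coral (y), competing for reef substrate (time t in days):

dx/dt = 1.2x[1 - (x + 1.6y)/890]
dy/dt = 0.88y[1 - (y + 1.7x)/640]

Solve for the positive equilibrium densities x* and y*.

x* ≈ 77.9, y* ≈ 508

Setting both brackets to zero gives the nullclines x + 1.6y = 890 and 1.7x + y = 640.
Substituting y = 640 - 1.7x into the first: x(1 - 1.6·1.7) = 890 - 1.6·640.
So x* = -134/-1.72 = 77.9, and then y* = 640 - 1.7·77.9 = 508.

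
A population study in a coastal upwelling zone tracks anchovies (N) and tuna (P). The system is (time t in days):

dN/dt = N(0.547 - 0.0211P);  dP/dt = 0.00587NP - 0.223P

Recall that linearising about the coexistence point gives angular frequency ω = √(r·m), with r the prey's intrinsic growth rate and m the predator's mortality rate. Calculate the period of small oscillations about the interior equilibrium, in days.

T ≈ 18 days

Here r = 0.547 and m = 0.223, so r·m = 0.122.
ω = √0.122 = 0.349 per day, hence T = 2π/ω ≈ 18 days.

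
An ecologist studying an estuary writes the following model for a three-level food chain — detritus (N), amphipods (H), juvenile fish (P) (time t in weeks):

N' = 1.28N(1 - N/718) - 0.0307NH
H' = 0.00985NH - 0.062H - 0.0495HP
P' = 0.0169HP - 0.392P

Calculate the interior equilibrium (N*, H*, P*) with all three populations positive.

From dP/dt = 0: 0.0169H* = 0.392, so H* = 23.2.
From dN/dt = 0: 1.28(1 - N*/718) = 0.0307·23.2, giving N* = 718·(1 - 0.556) = 319.
From dH/dt = 0: 0.00985·319 - 0.062 = 0.0495P*, so P* = 3.08/0.0495 = 62.1.

N* ≈ 319, H* ≈ 23.2, P* ≈ 62.1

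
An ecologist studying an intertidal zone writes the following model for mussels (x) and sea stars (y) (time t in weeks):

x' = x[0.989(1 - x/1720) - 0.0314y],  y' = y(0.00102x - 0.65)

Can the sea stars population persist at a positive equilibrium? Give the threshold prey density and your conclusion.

The predator equation gives dy/dt > 0 only when x > 0.65/0.00102 = 637.
Without the predator, x → K = 1720. Since 1720 > 637, the predator can invade and persist.

Threshold x = 637; K > 637, so yes, the predator persists.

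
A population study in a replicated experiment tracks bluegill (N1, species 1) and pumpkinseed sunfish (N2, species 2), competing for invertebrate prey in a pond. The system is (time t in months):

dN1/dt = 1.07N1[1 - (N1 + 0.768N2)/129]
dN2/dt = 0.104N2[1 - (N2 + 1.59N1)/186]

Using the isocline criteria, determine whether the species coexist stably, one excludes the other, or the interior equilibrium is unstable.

unstable coexistence (outcome depends on initial conditions)

Compare the nullcline intercepts: K1/α12 = 129/0.768 = 168 < K2 = 186; K2/α21 = 186/1.59 = 117 < K1 = 129.
Since both are reversed, neither can invade when rare; the interior point is a saddle.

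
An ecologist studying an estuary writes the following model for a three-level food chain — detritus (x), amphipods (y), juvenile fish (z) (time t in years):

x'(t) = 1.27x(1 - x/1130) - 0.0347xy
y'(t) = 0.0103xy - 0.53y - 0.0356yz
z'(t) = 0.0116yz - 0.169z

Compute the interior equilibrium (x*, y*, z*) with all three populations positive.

x* ≈ 680, y* ≈ 14.6, z* ≈ 182

From dz/dt = 0: 0.0116y* = 0.169, so y* = 14.6.
From dx/dt = 0: 1.27(1 - x*/1130) = 0.0347·14.6, giving x* = 1130·(1 - 0.398) = 680.
From dy/dt = 0: 0.0103·680 - 0.53 = 0.0356z*, so z* = 6.48/0.0356 = 182.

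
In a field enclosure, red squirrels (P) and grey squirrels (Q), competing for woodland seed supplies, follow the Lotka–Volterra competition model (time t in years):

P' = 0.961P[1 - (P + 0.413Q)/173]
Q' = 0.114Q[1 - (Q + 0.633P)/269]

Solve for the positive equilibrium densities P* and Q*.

P* ≈ 83.8, Q* ≈ 216

Setting both brackets to zero gives the nullclines P + 0.413Q = 173 and 0.633P + Q = 269.
Substituting Q = 269 - 0.633P into the first: P(1 - 0.413·0.633) = 173 - 0.413·269.
So P* = 61.9/0.739 = 83.8, and then Q* = 269 - 0.633·83.8 = 216.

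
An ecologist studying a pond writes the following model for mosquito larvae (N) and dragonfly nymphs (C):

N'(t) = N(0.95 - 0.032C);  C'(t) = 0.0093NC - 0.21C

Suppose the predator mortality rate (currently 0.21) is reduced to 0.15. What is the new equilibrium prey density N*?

N* ≈ 16.1

At the interior fixed point, setting dC/dt = 0 with C > 0 fixes N* = (predator death rate)/(NC coefficient) — independent of the other coefficients.
With the change, N* = 0.15/0.0093 = 16.1; it falls from 22.6.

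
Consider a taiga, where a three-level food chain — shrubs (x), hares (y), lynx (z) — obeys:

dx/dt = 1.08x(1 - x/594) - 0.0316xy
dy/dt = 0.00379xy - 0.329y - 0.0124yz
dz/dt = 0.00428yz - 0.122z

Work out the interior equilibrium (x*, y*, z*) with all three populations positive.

From dz/dt = 0: 0.00428y* = 0.122, so y* = 28.5.
From dx/dt = 0: 1.08(1 - x*/594) = 0.0316·28.5, giving x* = 594·(1 - 0.834) = 98.6.
From dy/dt = 0: 0.00379·98.6 - 0.329 = 0.0124z*, so z* = 0.0447/0.0124 = 3.6.

x* ≈ 98.6, y* ≈ 28.5, z* ≈ 3.6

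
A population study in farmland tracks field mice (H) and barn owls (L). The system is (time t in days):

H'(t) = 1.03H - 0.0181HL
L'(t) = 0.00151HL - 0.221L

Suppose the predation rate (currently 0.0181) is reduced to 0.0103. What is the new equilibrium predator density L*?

At the interior fixed point, setting dH/dt = 0 with H > 0 fixes L* = (prey growth rate)/(HL coefficient) — independent of the other coefficients.
With the change, L* = 1.03/0.0103 = 100; it rises from 56.9.

L* ≈ 100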